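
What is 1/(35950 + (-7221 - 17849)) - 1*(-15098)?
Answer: 164266241/10880 ≈ 15098.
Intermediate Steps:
1/(35950 + (-7221 - 17849)) - 1*(-15098) = 1/(35950 - 25070) + 15098 = 1/10880 + 15098 = 164266241/10880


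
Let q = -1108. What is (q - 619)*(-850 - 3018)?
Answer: 6680036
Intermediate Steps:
(q - 619)*(-850 - 3018) = (-1108 - 619)*(-850 - 3018) = -1727*(-3868) = 6680036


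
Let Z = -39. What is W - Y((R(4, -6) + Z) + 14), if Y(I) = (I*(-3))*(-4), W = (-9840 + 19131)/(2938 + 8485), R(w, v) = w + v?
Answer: 3710343/11423 ≈ 324.81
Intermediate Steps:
R(w, v) = v + w
W = 9291/11423 ≈ 0.81336
Y(I) = 12*I (Y(I) = -3*I*(-4) = 12*I)
W - Y((R(4, -6) + Z) + 14) = 9291/11423 - 12*(((-6 + 4) - 39) + 14) = 9291/11423 - 12*((-2 - 39) + 14) = 9291/11423 - 12*(-41 + 14) = 9291/11423 - 12*(-27) = 9291/11423 - 1*(-324) = 9291/11423 + 324 = 3710343/11423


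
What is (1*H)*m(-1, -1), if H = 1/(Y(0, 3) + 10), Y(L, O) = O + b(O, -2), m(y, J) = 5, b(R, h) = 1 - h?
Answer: 5/16 ≈ 0.31250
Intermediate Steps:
Y(L, O) = 3 + O (Y(L, O) = O + (1 - 1*(-2)) = O + (1 + 2) = O + 3 = 3 + O)
H = 1/16 (H = 1/((3 + 3) + 10) = 1/(6 + 10) = 1/16 ≈ 0.062500)
(1*H)*m(-1, -1) = (1*(1/16))*5 = (1/16)*5 = 5/16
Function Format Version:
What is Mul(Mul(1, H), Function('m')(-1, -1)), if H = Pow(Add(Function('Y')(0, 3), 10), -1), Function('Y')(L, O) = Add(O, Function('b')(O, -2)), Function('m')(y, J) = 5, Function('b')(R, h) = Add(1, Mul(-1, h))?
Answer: Rational(5, 16) ≈ 0.31250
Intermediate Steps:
Function('Y')(L, O) = Add(3, O) (Function('Y')(L, O) = Add(O, Add(1, Mul(-1, -2))) = Add(O, Add(1, 2)) = Add(O, 3) = Add(3, O))
H = Rational(1, 16) (H = Pow(Add(Add(3, 3), 10), -1) = Pow(Add(6, 10), -1) = Pow(16, -1) = Rational(1, 16) ≈ 0.062500)
Mul(Mul(1, H), Function('m')(-1, -1)) = Mul(Mul(1, Rational(1, 16)), 5) = Mul(Rational(1, 16), 5) = Rational(5, 16)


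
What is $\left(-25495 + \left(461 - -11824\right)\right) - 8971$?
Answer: $-22181$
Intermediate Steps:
$\left(-25495 + \left(461 - -11824\right)\right) - 8971 = \left(-25495 + \left(461 + 11824\right)\right) - 8971 = \left(-25495 + 12285\right) - 8971 = -13210 - 8971 = -22181$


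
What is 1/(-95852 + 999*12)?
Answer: -1/83864 ≈ -1.1924e-5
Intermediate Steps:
1/(-95852 + 999*12) = 1/(-95852 + 11988) = 1/(-83864) = -1/83864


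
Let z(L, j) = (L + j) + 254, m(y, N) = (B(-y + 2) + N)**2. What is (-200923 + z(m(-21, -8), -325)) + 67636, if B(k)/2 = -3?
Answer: -133162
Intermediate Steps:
B(k) = -6 (B(k) = 2*(-3) = -6)
m(y, N) = (-6 + N)**2
z(L, j) = 254 + L + j
(-200923 + z(m(-21, -8), -325)) + 67636 = (-200923 + (254 + (-6 - 8)**2 - 325)) + 67636 = (-200923 + (254 + (-14)**2 - 325)) + 67636 = (-200923 + (254 + 196 - 325)) + 67636 = (-200923 + 125) + 67636 = -200798 + 67636 = -133162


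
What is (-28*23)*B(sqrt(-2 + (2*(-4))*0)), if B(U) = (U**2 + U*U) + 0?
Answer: 2576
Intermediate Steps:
B(U) = 2*U**2 (B(U) = (U**2 + U**2) + 0 = 2*U**2 + 0 = 2*U**2)
(-28*23)*B(sqrt(-2 + (2*(-4))*0)) = (-28*23)*(2*(sqrt(-2 + (2*(-4))*0))**2) = -1288*(sqrt(-2 - 8*0))**2 = -1288*(sqrt(-2 + 0))**2 = -1288*(sqrt(-2))**2 = -1288*(I*sqrt(2))**2 = -1288*(-2) = -644*(-4) = 2576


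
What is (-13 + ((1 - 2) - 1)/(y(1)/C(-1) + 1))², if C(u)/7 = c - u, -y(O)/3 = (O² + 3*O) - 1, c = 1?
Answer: 8649/25 ≈ 345.96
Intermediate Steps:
y(O) = 3 - 9*O - 3*O² (y(O) = -3*((O² + 3*O) - 1) = -3*(-1 + O² + 3*O) = 3 - 9*O - 3*O²)
C(u) = 7 - 7*u (C(u) = 7*(1 - u) = 7 - 7*u)
(-13 + ((1 - 2) - 1)/(y(1)/C(-1) + 1))² = (-13 + ((1 - 2) - 1)/((3 - 9*1 - 3*1²)/(7 - 7*(-1)) + 1))² = (-13 + (-1 - 1)/((3 - 9 - 3*1)/(7 + 7) + 1))² = (-13 - 2/((3 - 9 - 3)/14 + 1))² = (-13 - 2/(-9*1/14 + 1))² = (-13 - 2/(-9/14 + 1))² = (-13 - 2/5/14)² = (-13 - 2*14/5)² = (-13 - 28/5)² = (-93/5)² = 8649/25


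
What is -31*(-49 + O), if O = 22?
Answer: 837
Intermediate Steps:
-31*(-49 + O) = -31*(-49 + 22) = -31*(-27) = 837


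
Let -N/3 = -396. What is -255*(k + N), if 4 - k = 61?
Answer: -288405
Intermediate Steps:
N = 1188 (N = -3*(-396) = 1188)
k = -57 (k = 4 - 1*61 = 4 - 61 = -57)
-255*(k + N) = -255*(-57 + 1188) = -255*1131 = -288405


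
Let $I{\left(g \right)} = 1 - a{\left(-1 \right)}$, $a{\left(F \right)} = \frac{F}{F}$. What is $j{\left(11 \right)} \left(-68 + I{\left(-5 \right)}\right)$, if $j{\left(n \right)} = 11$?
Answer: $-748$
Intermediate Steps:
$a{\left(F \right)} = 1$
$I{\left(g \right)} = 0$ ($I{\left(g \right)} = 1 - 1 = 0$)
$j{\left(11 \right)} \left(-68 + I{\left(-5 \right)}\right) = 11 \left(-68 + 0\right) = 11 \left(-68\right) = -748$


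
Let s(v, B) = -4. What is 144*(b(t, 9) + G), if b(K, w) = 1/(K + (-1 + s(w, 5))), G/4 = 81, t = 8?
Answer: 46704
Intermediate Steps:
G = 324 (G = 4*81 = 324)
b(K, w) = 1/(-5 + K) (b(K, w) = 1/(K + (-1 - 4)) = 1/(K - 5) = 1/(-5 + K))
144*(b(t, 9) + G) = 144*(1/(-5 + 8) + 324) = 144*(1/3 + 324) = 144*(973/3) = 46704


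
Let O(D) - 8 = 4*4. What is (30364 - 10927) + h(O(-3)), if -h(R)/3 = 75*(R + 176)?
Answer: -25563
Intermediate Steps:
O(D) = 24 (O(D) = 8 + 4*4 = 8 + 16 = 24)
h(R) = -39600 - 225*R (h(R) = -225*(R + 176) = -225*(176 + R) = -3*(13200 + 75*R) = -39600 - 225*R)
(30364 - 10927) + h(O(-3)) = (30364 - 10927) + (-39600 - 225*24) = 19437 + (-39600 - 5400) = 19437 - 45000 = -25563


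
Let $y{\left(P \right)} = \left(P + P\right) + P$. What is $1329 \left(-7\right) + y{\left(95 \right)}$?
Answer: $-9018$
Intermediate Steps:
$y{\left(P \right)} = 3 P$ ($y{\left(P \right)} = 2 P + P = 3 P$)
$1329 \left(-7\right) + y{\left(95 \right)} = 1329 \left(-7\right) + 3 \cdot 95 = -9303 + 285 = -9018$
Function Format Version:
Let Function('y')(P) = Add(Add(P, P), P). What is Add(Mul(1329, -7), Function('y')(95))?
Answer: -9018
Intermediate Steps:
Function('y')(P) = Mul(3, P) (Function('y')(P) = Add(Mul(2, P), P) = Mul(3, P))
Add(Mul(1329, -7), Function('y')(95)) = Add(Mul(1329, -7), Mul(3, 95)) = Add(-9303, 285) = -9018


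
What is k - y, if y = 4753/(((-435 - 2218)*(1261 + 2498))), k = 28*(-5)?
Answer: -28493123/203523 ≈ -140.00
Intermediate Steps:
k = -140
y = -97/203523 (y = 4753/((-2653*3759)) = 4753/(-9972627) = 4753*(-1/9972627) = -97/203523 ≈ -0.00047660)
k - y = -140 - 1*(-97/203523) = -140 + 97/203523 = -28493123/203523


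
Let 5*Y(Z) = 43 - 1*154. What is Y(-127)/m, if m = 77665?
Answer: -111/388325 ≈ -0.00028584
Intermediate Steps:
Y(Z) = -111/5 (Y(Z) = (43 - 1*154)/5 = (43 - 154)/5 = (1/5)*(-111) = -111/5)
Y(-127)/m = -111/5/77665 = -111/5*1/77665 = -111/388325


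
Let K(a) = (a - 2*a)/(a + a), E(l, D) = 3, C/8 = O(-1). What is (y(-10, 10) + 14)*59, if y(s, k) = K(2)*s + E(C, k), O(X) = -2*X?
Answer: 1298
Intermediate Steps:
C = 16 (C = 8*(-2*(-1)) = 8*2 = 16)
K(a) = -1/2 (K(a) = (-a)/((2*a)) = (-a)*(1/(2*a)) = -1/2)
y(s, k) = 3 - s/2 (y(s, k) = -s/2 + 3 = 3 - s/2)
(y(-10, 10) + 14)*59 = ((3 - 1/2*(-10)) + 14)*59 = ((3 + 5) + 14)*59 = (8 + 14)*59 = 22*59 = 1298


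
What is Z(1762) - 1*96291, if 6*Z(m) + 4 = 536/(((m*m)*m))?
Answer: -395064202637683/4102787046 ≈ -96292.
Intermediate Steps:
Z(m) = -⅔ + 268/(3*m³) (Z(m) = -⅔ + (536/(((m*m)*m)))/6 = -⅔ + (536/((m²*m)))/6 = -⅔ + (536/(m³))/6 = -⅔ + (536/m³)/6 = -⅔ + 268/(3*m³))
Z(1762) - 1*96291 = (-⅔ + (268/3)/1762³) - 1*96291 = (-⅔ + (268/3)*(1/5470382728)) - 96291 = (-⅔ + 67/4102787046) - 96291 = -2735191297/4102787046 - 96291 = -395064202637683/4102787046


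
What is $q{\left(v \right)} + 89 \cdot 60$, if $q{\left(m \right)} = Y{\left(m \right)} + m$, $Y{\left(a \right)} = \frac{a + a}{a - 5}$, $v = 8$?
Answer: $\frac{16060}{3} \approx 5353.3$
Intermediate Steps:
$Y{\left(a \right)} = \frac{2 a}{-5 + a}$
$q{\left(m \right)} = m + \frac{2 m}{-5 + m}$ ($q{\left(m \right)} = \frac{2 m}{-5 + m} + m = m + \frac{2 m}{-5 + m}$)
$q{\left(v \right)} + 89 \cdot 60 = \frac{8 \left(-3 + 8\right)}{-5 + 8} + 89 \cdot 60 = 8 \cdot \frac{1}{3} \cdot 5 + 5340 = \frac{40}{3} + 5340 = \frac{16060}{3}$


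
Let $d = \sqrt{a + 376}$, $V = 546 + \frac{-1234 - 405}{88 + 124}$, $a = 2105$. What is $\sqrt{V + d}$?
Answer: $\frac{\sqrt{6047989 + 11236 \sqrt{2481}}}{106} \approx 24.25$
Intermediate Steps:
$V = \frac{114113}{212}$ ($V = 546 - \frac{1639}{212} = \frac{114113}{212} \approx 538.27$)
$d = \sqrt{2481}$ ($d = \sqrt{2105 + 376} = \sqrt{2481} \approx 49.81$)
$\sqrt{V + d} = \sqrt{\frac{114113}{212} + \sqrt{2481}}$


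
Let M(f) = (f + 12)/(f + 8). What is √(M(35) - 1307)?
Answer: 7*I*√49278/43 ≈ 36.137*I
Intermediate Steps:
M(f) = (12 + f)/(8 + f)
√(M(35) - 1307) = √((12 + 35)/(8 + 35) - 1307) = √(47/43 - 1307) = √(-56154/43) = 7*I*√49278/43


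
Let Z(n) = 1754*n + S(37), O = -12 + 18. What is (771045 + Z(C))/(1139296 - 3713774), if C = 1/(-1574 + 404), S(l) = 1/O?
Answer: -902121091/3012139260 ≈ -0.29950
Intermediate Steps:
O = 6
S(l) = ⅙ (S(l) = 1/6 = ⅙)
C = -1/1170 (C = 1/(-1170) = -1/1170 ≈ -0.00085470)
Z(n) = ⅙ + 1754*n (Z(n) = 1754*n + ⅙ = ⅙ + 1754*n)
(771045 + Z(C))/(1139296 - 3713774) = (771045 + (⅙ + 1754*(-1/1170)))/(1139296 - 3713774) = (771045 + (⅙ - 877/585))/(-2574478) = (771045 - 1559/1170)*(-1/2574478) = (902121091/1170)*(-1/2574478) = -902121091/3012139260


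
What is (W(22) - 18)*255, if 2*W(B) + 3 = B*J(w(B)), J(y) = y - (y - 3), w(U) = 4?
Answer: 6885/2 ≈ 3442.5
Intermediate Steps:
J(y) = 3 (J(y) = y - (-3 + y) = y + (3 - y) = 3)
W(B) = -3/2 + 3*B/2 (W(B) = -3/2 + (B*3)/2 = -3/2 + (3*B)/2 = -3/2 + 3*B/2)
(W(22) - 18)*255 = ((-3/2 + (3/2)*22) - 18)*255 = ((-3/2 + 33) - 18)*255 = (63/2 - 18)*255 = (27/2)*255 = 6885/2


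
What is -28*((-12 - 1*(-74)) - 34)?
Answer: -784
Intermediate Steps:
-28*((-12 - 1*(-74)) - 34) = -28*((-12 + 74) - 34) = -28*(62 - 34) = -28*28 = -784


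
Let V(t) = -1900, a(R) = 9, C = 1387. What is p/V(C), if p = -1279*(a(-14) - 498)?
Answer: -625431/1900 ≈ -329.17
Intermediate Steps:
p = 625431 (p = -1279*(9 - 498) = -1279*(-489) = 625431)
p/V(C) = 625431/(-1900) = 625431*(-1/1900) = -625431/1900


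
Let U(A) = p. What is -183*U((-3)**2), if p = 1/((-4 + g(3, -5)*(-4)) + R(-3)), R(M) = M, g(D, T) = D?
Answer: 183/19 ≈ 9.6316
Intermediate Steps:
p = -1/19 (p = 1/((-4 + 3*(-4)) - 3) = 1/((-4 - 12) - 3) = 1/(-16 - 3) = 1/(-19) = -1/19 ≈ -0.052632)
U(A) = -1/19
-183*U((-3)**2) = -183*(-1/19) = 183/19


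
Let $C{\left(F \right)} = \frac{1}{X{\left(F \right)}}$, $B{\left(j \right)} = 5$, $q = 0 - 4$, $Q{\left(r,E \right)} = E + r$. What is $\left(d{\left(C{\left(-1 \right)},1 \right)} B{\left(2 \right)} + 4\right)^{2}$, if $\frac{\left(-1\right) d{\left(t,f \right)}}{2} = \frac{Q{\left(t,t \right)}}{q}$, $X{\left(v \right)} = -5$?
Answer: $9$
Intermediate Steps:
$q = -4$
$C{\left(F \right)} = - \frac{1}{5}$ ($C{\left(F \right)} = \frac{1}{-5} = - \frac{1}{5}$)
$d{\left(t,f \right)} = t$ ($d{\left(t,f \right)} = - 2 \frac{t + t}{-4} = - 2 \cdot 2 t \left(- \frac{1}{4}\right) = - 2 \left(- \frac{t}{2}\right) = t$)
$\left(d{\left(C{\left(-1 \right)},1 \right)} B{\left(2 \right)} + 4\right)^{2} = \left(\left(- \frac{1}{5}\right) 5 + 4\right)^{2} = \left(-1 + 4\right)^{2} = 3^{2} = 9$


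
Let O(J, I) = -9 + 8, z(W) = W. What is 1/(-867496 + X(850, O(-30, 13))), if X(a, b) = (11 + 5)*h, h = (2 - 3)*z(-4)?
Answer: -1/867432 ≈ -1.1528e-6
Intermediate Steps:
O(J, I) = -1
h = 4 (h = (2 - 3)*(-4) = -1*(-4) = 4)
X(a, b) = 64 (X(a, b) = (11 + 5)*4 = 16*4 = 64)
1/(-867496 + X(850, O(-30, 13))) = 1/(-867496 + 64) = 1/(-867432) = -1/867432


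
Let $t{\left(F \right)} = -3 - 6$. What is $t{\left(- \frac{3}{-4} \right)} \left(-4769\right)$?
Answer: $42921$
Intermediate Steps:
$t{\left(F \right)} = -9$ ($t{\left(F \right)} = -3 - 6 = -9$)
$t{\left(- \frac{3}{-4} \right)} \left(-4769\right) = \left(-9\right) \left(-4769\right) = 42921$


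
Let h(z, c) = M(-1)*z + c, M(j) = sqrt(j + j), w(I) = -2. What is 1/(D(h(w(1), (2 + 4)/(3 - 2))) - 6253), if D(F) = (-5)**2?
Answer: -1/6228 ≈ -0.00016057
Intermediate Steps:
M(j) = sqrt(2)*sqrt(j) (M(j) = sqrt(2*j) = sqrt(2)*sqrt(j))
h(z, c) = c + I*z*sqrt(2) (h(z, c) = (sqrt(2)*sqrt(-1))*z + c = (sqrt(2)*I)*z + c = (I*sqrt(2))*z + c = I*z*sqrt(2) + c = c + I*z*sqrt(2))
D(F) = 25
1/(D(h(w(1), (2 + 4)/(3 - 2))) - 6253) = 1/(25 - 6253) = 1/(-6228) = -1/6228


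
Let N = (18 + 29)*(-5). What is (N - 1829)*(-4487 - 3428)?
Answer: 16336560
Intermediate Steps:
N = -235 (N = 47*(-5) = -235)
(N - 1829)*(-4487 - 3428) = (-235 - 1829)*(-4487 - 3428) = -2064*(-7915) = 16336560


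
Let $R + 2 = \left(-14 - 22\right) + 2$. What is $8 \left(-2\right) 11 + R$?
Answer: $-212$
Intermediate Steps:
$R = -36$ ($R = -2 + \left(\left(-14 - 22\right) + 2\right) = -2 + \left(-36 + 2\right) = -2 - 34 = -36$)
$8 \left(-2\right) 11 + R = 8 \left(-2\right) 11 - 36 = \left(-16\right) 11 - 36 = -176 - 36 = -212$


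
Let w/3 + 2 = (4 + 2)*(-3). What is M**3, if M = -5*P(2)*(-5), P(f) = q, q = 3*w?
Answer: -91125000000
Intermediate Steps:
w = -60 (w = -6 + 3*((4 + 2)*(-3)) = -6 + 3*(6*(-3)) = -6 + 3*(-18) = -6 - 54 = -60)
q = -180 (q = 3*(-60) = -180)
P(f) = -180
M = -4500 (M = -5*(-180)*(-5) = 900*(-5) = -4500)
M**3 = (-4500)**3 = -91125000000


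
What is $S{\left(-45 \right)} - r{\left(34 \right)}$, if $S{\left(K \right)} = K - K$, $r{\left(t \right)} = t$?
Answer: $-34$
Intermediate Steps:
$S{\left(K \right)} = 0$
$S{\left(-45 \right)} - r{\left(34 \right)} = 0 - 34 = -34$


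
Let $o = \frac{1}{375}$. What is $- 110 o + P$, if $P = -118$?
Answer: $- \frac{8872}{75} \approx -118.29$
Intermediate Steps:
$o = \frac{1}{375} \approx 0.0026667$
$- 110 o + P = \left(-110\right) \frac{1}{375} - 118 = - \frac{22}{75} - 118 = - \frac{8872}{75}$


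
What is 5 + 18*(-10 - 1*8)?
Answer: -319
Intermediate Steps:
5 + 18*(-10 - 1*8) = 5 + 18*(-10 - 8) = 5 + 18*(-18) = 5 - 324 = -319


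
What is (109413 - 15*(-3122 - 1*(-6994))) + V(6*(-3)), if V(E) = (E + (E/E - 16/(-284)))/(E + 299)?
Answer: 1024143480/19951 ≈ 51333.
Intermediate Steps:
V(E) = (75/71 + E)/(299 + E) (V(E) = (E + (1 - 16*(-1/284)))/(299 + E) = (E + (1 + 4/71))/(299 + E) = (E + 75/71)/(299 + E) = (75/71 + E)/(299 + E))
(109413 - 15*(-3122 - 1*(-6994))) + V(6*(-3)) = (109413 - 15*(-3122 - 1*(-6994))) + (75/71 + 6*(-3))/(299 + 6*(-3)) = (109413 - 15*(-3122 + 6994)) + (75/71 - 18)/(299 - 18) = (109413 - 15*3872) - 1203/71/281 = (109413 - 58080) + (1/281)*(-1203/71) = 51333 - 1203/19951 = 1024143480/19951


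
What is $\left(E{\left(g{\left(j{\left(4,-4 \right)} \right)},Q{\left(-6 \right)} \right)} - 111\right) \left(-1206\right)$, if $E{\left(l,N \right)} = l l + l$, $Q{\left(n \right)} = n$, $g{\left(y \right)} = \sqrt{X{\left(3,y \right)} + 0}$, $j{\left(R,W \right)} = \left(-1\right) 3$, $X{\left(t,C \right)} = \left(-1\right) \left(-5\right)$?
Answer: $127836 - 1206 \sqrt{5} \approx 1.2514 \cdot 10^{5}$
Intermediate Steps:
$X{\left(t,C \right)} = 5$
$j{\left(R,W \right)} = -3$
$g{\left(y \right)} = \sqrt{5}$ ($g{\left(y \right)} = \sqrt{5 + 0} = \sqrt{5}$)
$E{\left(l,N \right)} = l + l^{2}$ ($E{\left(l,N \right)} = l^{2} + l = l + l^{2}$)
$\left(E{\left(g{\left(j{\left(4,-4 \right)} \right)},Q{\left(-6 \right)} \right)} - 111\right) \left(-1206\right) = \left(\sqrt{5} \left(1 + \sqrt{5}\right) - 111\right) \left(-1206\right) = \left(-111 + \sqrt{5} \left(1 + \sqrt{5}\right)\right) \left(-1206\right) = 133866 - 1206 \sqrt{5} \left(1 + \sqrt{5}\right)$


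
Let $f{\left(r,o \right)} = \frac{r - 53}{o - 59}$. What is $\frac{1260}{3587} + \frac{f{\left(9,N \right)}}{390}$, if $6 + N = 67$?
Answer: $\frac{206243}{699465} \approx 0.29486$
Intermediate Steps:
$N = 61$ ($N = -6 + 67 = 61$)
$f{\left(r,o \right)} = \frac{-53 + r}{-59 + o}$
$\frac{1260}{3587} + \frac{f{\left(9,N \right)}}{390} = \frac{1260}{3587} + \frac{\frac{1}{-59 + 61} \left(-53 + 9\right)}{390} = 1260 \cdot \frac{1}{3587} + \frac{1}{2} \left(-44\right) \frac{1}{390} = \frac{1260}{3587} + \frac{1}{2} \left(-44\right) \frac{1}{390} = \frac{1260}{3587} - \frac{11}{195} = \frac{206243}{699465}$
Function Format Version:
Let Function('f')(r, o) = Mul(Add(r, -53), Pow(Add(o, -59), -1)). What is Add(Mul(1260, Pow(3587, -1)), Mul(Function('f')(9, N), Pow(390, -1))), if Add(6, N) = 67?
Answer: Rational(206243, 699465) ≈ 0.29486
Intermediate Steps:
N = 61 (N = Add(-6, 67) = 61)
Function('f')(r, o) = Mul(Pow(Add(-59, o), -1), Add(-53, r)) (Function('f')(r, o) = Mul(Add(-53, r), Pow(Add(-59, o), -1)) = Mul(Pow(Add(-59, o), -1), Add(-53, r)))
Add(Mul(1260, Pow(3587, -1)), Mul(Function('f')(9, N), Pow(390, -1))) = Add(Mul(1260, Pow(3587, -1)), Mul(Mul(Pow(Add(-59, 61), -1), Add(-53, 9)), Pow(390, -1))) = Add(Mul(1260, Rational(1, 3587)), Mul(Mul(Pow(2, -1), -44), Rational(1, 390))) = Add(Rational(1260, 3587), Mul(Mul(Rational(1, 2), -44), Rational(1, 390))) = Add(Rational(1260, 3587), Mul(-22, Rational(1, 390))) = Add(Rational(1260, 3587), Rational(-11, 195)) = Rational(206243, 699465)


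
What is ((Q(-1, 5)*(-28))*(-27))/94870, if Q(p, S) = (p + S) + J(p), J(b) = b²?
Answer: 378/9487 ≈ 0.039844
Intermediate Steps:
Q(p, S) = S + p + p² (Q(p, S) = (p + S) + p² = (S + p) + p² = S + p + p²)
((Q(-1, 5)*(-28))*(-27))/94870 = (((5 - 1 + (-1)²)*(-28))*(-27))/94870 = (((5 - 1 + 1)*(-28))*(-27))*(1/94870) = ((5*(-28))*(-27))*(1/94870) = -140*(-27)*(1/94870) = 3780*(1/94870) = 378/9487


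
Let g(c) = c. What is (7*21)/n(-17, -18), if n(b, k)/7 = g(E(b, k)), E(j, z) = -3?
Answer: -7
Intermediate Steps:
n(b, k) = -21 (n(b, k) = 7*(-3) = -21)
(7*21)/n(-17, -18) = (7*21)/(-21) = 147*(-1/21) = -7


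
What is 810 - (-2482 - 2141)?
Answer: 5433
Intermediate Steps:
810 - (-2482 - 2141) = 810 - 1*(-4623) = 810 + 4623 = 5433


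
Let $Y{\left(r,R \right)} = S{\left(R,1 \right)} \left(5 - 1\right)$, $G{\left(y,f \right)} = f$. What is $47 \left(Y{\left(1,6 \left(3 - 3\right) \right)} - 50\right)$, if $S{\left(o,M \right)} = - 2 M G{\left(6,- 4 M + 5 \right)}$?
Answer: $-2726$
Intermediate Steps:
$S{\left(o,M \right)} = - 2 M \left(5 - 4 M\right)$ ($S{\left(o,M \right)} = - 2 M \left(- 4 M + 5\right) = - 2 M \left(5 - 4 M\right)$)
$Y{\left(r,R \right)} = -8$ ($Y{\left(r,R \right)} = 2 \cdot 1 \left(-5 + 4 \cdot 1\right) \left(5 - 1\right) = 2 \cdot 1 \left(-5 + 4\right) 4 = 2 \cdot 1 \left(-1\right) 4 = \left(-2\right) 4 = -8$)
$47 \left(Y{\left(1,6 \left(3 - 3\right) \right)} - 50\right) = 47 \left(-8 - 50\right) = 47 \left(-58\right) = -2726$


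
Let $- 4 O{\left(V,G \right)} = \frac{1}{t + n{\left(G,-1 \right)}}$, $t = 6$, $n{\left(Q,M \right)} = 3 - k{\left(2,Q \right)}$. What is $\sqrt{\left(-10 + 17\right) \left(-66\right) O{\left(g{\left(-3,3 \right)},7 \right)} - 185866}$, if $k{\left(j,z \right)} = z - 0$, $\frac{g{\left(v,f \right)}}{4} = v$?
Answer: $\frac{i \sqrt{743233}}{2} \approx 431.05 i$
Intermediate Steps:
$g{\left(v,f \right)} = 4 v$
$k{\left(j,z \right)} = z$ ($k{\left(j,z \right)} = z + 0 = z$)
$n{\left(Q,M \right)} = 3 - Q$
$O{\left(V,G \right)} = - \frac{1}{4 \left(9 - G\right)}$ ($O{\left(V,G \right)} = - \frac{1}{4 \left(6 - \left(-3 + G\right)\right)} = - \frac{1}{4 \left(9 - G\right)}$)
$\sqrt{\left(-10 + 17\right) \left(-66\right) O{\left(g{\left(-3,3 \right)},7 \right)} - 185866} = \sqrt{\left(-10 + 17\right) \left(-66\right) \frac{1}{4 \left(-9 + 7\right)} - 185866} = \sqrt{7 \left(-66\right) \frac{1}{4 \left(-2\right)} - 185866} = \sqrt{- 462 \cdot \frac{1}{4} \left(- \frac{1}{2}\right) - 185866} = \sqrt{\left(-462\right) \left(- \frac{1}{8}\right) - 185866} = \sqrt{\frac{231}{4} - 185866} = \sqrt{- \frac{743233}{4}} = \frac{i \sqrt{743233}}{2}$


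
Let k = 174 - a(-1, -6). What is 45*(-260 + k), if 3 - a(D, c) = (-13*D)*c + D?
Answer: -7560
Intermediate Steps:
a(D, c) = 3 - D + 13*D*c (a(D, c) = 3 - ((-13*D)*c + D) = 3 - (-13*D*c + D) = 3 - (D - 13*D*c) = 3 + (-D + 13*D*c) = 3 - D + 13*D*c)
k = 92 (k = 174 - (3 - 1*(-1) + 13*(-1)*(-6)) = 174 - (3 + 1 + 78) = 174 - 1*82 = 174 - 82 = 92)
45*(-260 + k) = 45*(-260 + 92) = 45*(-168) = -7560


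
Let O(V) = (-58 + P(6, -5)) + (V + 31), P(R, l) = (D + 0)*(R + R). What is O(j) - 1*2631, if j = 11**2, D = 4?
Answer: -2489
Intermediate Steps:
j = 121
P(R, l) = 8*R (P(R, l) = (4 + 0)*(R + R) = 4*(2*R) = 8*R)
O(V) = 21 + V (O(V) = (-58 + 8*6) + (V + 31) = (-58 + 48) + (31 + V) = -10 + (31 + V) = 21 + V)
O(j) - 1*2631 = (21 + 121) - 1*2631 = 142 - 2631 = -2489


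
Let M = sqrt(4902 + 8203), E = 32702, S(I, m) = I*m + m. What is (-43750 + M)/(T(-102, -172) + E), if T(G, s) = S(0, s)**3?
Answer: 21875/2527873 - sqrt(13105)/5055746 ≈ 0.0086309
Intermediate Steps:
S(I, m) = m + I*m
T(G, s) = s**3 (T(G, s) = (s*(1 + 0))**3 = (s*1)**3 = s**3)
M = sqrt(13105) ≈ 114.48
(-43750 + M)/(T(-102, -172) + E) = (-43750 + sqrt(13105))/((-172)**3 + 32702) = (-43750 + sqrt(13105))/(-5088448 + 32702) = (-43750 + sqrt(13105))/(-5055746) = (-43750 + sqrt(13105))*(-1/5055746) = 21875/2527873 - sqrt(13105)/5055746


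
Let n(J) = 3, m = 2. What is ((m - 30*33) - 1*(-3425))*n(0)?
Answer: 7311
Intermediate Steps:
((m - 30*33) - 1*(-3425))*n(0) = ((2 - 30*33) - 1*(-3425))*3 = ((2 - 990) + 3425)*3 = (-988 + 3425)*3 = 2437*3 = 7311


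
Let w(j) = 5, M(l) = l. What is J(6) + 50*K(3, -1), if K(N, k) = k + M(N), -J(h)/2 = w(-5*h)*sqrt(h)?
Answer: 100 - 10*sqrt(6) ≈ 75.505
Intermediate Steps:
J(h) = -10*sqrt(h)
K(N, k) = N + k (K(N, k) = k + N = N + k)
J(6) + 50*K(3, -1) = -10*sqrt(6) + 50*(3 - 1) = -10*sqrt(6) + 50*2 = -10*sqrt(6) + 100 = 100 - 10*sqrt(6)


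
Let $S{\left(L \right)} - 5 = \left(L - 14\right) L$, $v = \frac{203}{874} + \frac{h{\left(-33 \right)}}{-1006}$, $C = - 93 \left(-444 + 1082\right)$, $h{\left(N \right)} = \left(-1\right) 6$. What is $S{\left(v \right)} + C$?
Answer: $- \frac{11467001298746023}{193267502884} \approx -59332.0$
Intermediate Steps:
$h{\left(N \right)} = -6$
$C = -59334$ ($C = \left(-93\right) 638 = -59334$)
$v = \frac{104731}{439622}$ ($v = \frac{203}{874} - \frac{6}{-1006} = 203 \cdot \frac{1}{874} - - \frac{3}{503} = \frac{203}{874} + \frac{3}{503} = \frac{104731}{439622} \approx 0.23823$)
$S{\left(L \right)} = 5 + L \left(-14 + L\right)$ ($S{\left(L \right)} = 5 + \left(L - 14\right) L = 5 + \left(-14 + L\right) L = 5 + L \left(-14 + L\right)$)
$S{\left(v \right)} + C = \left(5 + \left(\frac{104731}{439622}\right)^{2} - \frac{733117}{219811}\right) - 59334 = \left(5 + \frac{10968582361}{193267502884} - \frac{733117}{219811}\right) - 59334 = \frac{332717373233}{193267502884} - 59334 = - \frac{11467001298746023}{193267502884}$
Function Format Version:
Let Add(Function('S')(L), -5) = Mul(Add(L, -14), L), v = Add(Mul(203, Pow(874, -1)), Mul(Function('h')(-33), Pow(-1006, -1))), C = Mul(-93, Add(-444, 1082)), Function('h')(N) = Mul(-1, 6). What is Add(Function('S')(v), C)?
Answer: Rational(-11467001298746023, 193267502884) ≈ -59332.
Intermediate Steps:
Function('h')(N) = -6
C = -59334 (C = Mul(-93, 638) = -59334)
v = Rational(104731, 439622) (v = Add(Mul(203, Pow(874, -1)), Mul(-6, Pow(-1006, -1))) = Add(Mul(203, Rational(1, 874)), Mul(-6, Rational(-1, 1006))) = Add(Rational(203, 874), Rational(3, 503)) = Rational(104731, 439622) ≈ 0.23823)
Function('S')(L) = Add(5, Mul(L, Add(-14, L))) (Function('S')(L) = Add(5, Mul(Add(L, -14), L)) = Add(5, Mul(Add(-14, L), L)) = Add(5, Mul(L, Add(-14, L))))
Add(Function('S')(v), C) = Add(Add(5, Pow(Rational(104731, 439622), 2), Mul(-14, Rational(104731, 439622))), -59334) = Add(Add(5, Rational(10968582361, 193267502884), Rational(-733117, 219811)), -59334) = Add(Rational(332717373233, 193267502884), -59334) = Rational(-11467001298746023, 193267502884)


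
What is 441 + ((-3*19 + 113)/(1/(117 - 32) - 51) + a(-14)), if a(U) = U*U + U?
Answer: 1347661/2167 ≈ 621.90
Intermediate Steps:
a(U) = U + U² (a(U) = U² + U = U + U²)
441 + ((-3*19 + 113)/(1/(117 - 32) - 51) + a(-14)) = 441 + ((-3*19 + 113)/(1/(117 - 32) - 51) - 14*(1 - 14)) = 441 + ((-57 + 113)/(1/85 - 51) - 14*(-13)) = 441 + (56/(1/85 - 51) + 182) = 441 + (56/(-4334/85) + 182) = 441 + (56*(-85/4334) + 182) = 441 + (-2380/2167 + 182) = 441 + 392014/2167 = 1347661/2167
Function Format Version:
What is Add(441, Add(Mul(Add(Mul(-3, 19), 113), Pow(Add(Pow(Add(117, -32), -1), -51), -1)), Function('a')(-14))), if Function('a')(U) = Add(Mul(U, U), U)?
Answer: Rational(1347661, 2167) ≈ 621.90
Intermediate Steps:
Function('a')(U) = Add(U, Pow(U, 2)) (Function('a')(U) = Add(Pow(U, 2), U) = Add(U, Pow(U, 2)))
Add(441, Add(Mul(Add(Mul(-3, 19), 113), Pow(Add(Pow(Add(117, -32), -1), -51), -1)), Function('a')(-14))) = Add(441, Add(Mul(Add(Mul(-3, 19), 113), Pow(Add(Pow(Add(117, -32), -1), -51), -1)), Mul(-14, Add(1, -14)))) = Add(441, Add(Mul(Add(-57, 113), Pow(Add(Pow(85, -1), -51), -1)), Mul(-14, -13))) = Add(441, Add(Mul(56, Pow(Add(Rational(1, 85), -51), -1)), 182)) = Add(441, Add(Mul(56, Pow(Rational(-4334, 85), -1)), 182)) = Add(441, Add(Mul(56, Rational(-85, 4334)), 182)) = Add(441, Add(Rational(-2380, 2167), 182)) = Add(441, Rational(392014, 2167)) = Rational(1347661, 2167)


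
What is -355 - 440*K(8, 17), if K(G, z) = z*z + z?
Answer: -134995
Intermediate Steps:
K(G, z) = z + z² (K(G, z) = z² + z = z + z²)
-355 - 440*K(8, 17) = -355 - 7480*(1 + 17) = -355 - 7480*18 = -355 - 440*306 = -355 - 134640 = -134995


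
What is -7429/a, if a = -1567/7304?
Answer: 54261416/1567 ≈ 34628.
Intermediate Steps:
a = -1567/7304 (a = -1567*1/7304 = -1567/7304 ≈ -0.21454)
-7429/a = -7429/(-1567/7304) = -7429*(-7304/1567) = 54261416/1567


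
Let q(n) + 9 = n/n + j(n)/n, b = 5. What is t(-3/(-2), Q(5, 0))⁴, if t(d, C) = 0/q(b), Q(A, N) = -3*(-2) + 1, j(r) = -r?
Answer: 0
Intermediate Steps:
q(n) = -9 (q(n) = -9 + (n/n + (-n)/n) = -9 + (1 - 1) = -9 + 0 = -9)
Q(A, N) = 7 (Q(A, N) = 6 + 1 = 7)
t(d, C) = 0 (t(d, C) = 0/(-9) = 0*(-⅑) = 0)
t(-3/(-2), Q(5, 0))⁴ = 0⁴ = 0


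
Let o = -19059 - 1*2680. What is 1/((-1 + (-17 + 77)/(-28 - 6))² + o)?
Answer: -289/6280362 ≈ -4.6016e-5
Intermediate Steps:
o = -21739 (o = -19059 - 2680 = -21739)
1/((-1 + (-17 + 77)/(-28 - 6))² + o) = 1/((-1 + (-17 + 77)/(-28 - 6))² - 21739) = 1/((-1 + 60/(-34))² - 21739) = 1/((-1 + 60*(-1/34))² - 21739) = 1/((-1 - 30/17)² - 21739) = 1/((-47/17)² - 21739) = 1/(2209/289 - 21739) = 1/(-6280362/289) = -289/6280362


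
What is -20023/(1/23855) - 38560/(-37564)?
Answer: -4485598603375/9391 ≈ -4.7765e+8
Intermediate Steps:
-20023/(1/23855) - 38560/(-37564) = -20023/1/23855 - 38560*(-1/37564) = -20023*23855 + 9640/9391 = -477648665 + 9640/9391 = -4485598603375/9391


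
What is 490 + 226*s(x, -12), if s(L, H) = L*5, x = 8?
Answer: 9530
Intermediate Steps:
s(L, H) = 5*L
490 + 226*s(x, -12) = 490 + 226*(5*8) = 490 + 226*40 = 490 + 9040 = 9530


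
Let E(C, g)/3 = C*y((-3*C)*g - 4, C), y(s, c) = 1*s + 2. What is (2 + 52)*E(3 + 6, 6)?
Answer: -239112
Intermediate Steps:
y(s, c) = 2 + s (y(s, c) = s + 2 = 2 + s)
E(C, g) = 3*C*(-2 - 3*C*g) (E(C, g) = 3*(C*(2 + ((-3*C)*g - 4))) = 3*(C*(2 + (-3*C*g - 4))) = 3*(C*(2 + (-4 - 3*C*g))) = 3*(C*(-2 - 3*C*g)) = 3*C*(-2 - 3*C*g))
(2 + 52)*E(3 + 6, 6) = (2 + 52)*(-3*(3 + 6)*(2 + 3*(3 + 6)*6)) = 54*(-3*9*(2 + 3*9*6)) = 54*(-3*9*(2 + 162)) = 54*(-3*9*164) = 54*(-4428) = -239112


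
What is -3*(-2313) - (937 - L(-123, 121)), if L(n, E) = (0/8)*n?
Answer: 6002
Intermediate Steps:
L(n, E) = 0 (L(n, E) = (0*(⅛))*n = 0*n = 0)
-3*(-2313) - (937 - L(-123, 121)) = -3*(-2313) - (937 - 1*0) = 6939 - (937 + 0) = 6939 - 1*937 = 6939 - 937 = 6002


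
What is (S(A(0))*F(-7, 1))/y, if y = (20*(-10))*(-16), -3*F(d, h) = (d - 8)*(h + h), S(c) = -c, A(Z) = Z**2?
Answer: 0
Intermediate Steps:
F(d, h) = -2*h*(-8 + d)/3 (F(d, h) = -(d - 8)*(h + h)/3 = -(-8 + d)*2*h/3 = -2*h*(-8 + d)/3)
y = 3200 (y = -200*(-16) = 3200)
(S(A(0))*F(-7, 1))/y = ((-1*0**2)*((2/3)*1*(8 - 1*(-7))))/3200 = ((-1*0)*((2/3)*1*(8 + 7)))*(1/3200) = (0*((2/3)*1*15))*(1/3200) = (0*10)*(1/3200) = 0*(1/3200) = 0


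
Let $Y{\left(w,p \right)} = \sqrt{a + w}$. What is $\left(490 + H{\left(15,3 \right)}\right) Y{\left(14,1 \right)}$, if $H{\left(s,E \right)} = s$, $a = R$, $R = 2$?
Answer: $2020$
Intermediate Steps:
$a = 2$
$Y{\left(w,p \right)} = \sqrt{2 + w}$
$\left(490 + H{\left(15,3 \right)}\right) Y{\left(14,1 \right)} = \left(490 + 15\right) \sqrt{2 + 14} = 505 \sqrt{16} = 505 \cdot 4 = 2020$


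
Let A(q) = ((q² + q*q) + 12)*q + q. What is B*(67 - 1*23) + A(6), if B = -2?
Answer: 422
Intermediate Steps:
A(q) = q + q*(12 + 2*q²) (A(q) = ((q² + q²) + 12)*q + q = (2*q² + 12)*q + q = (12 + 2*q²)*q + q = q*(12 + 2*q²) + q = q + q*(12 + 2*q²))
B*(67 - 1*23) + A(6) = -2*(67 - 1*23) + 6*(13 + 2*6²) = -2*(67 - 23) + 6*(13 + 2*36) = -2*44 + 6*(13 + 72) = -88 + 6*85 = -88 + 510 = 422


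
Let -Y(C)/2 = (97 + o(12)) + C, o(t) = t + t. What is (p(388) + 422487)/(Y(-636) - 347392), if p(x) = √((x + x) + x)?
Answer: -140829/115454 - √291/173181 ≈ -1.2199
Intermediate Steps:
o(t) = 2*t
p(x) = √3*√x (p(x) = √(2*x + x) = √(3*x) = √3*√x)
Y(C) = -242 - 2*C (Y(C) = -2*((97 + 2*12) + C) = -2*((97 + 24) + C) = -2*(121 + C) = -242 - 2*C)
(p(388) + 422487)/(Y(-636) - 347392) = (√3*√388 + 422487)/((-242 - 2*(-636)) - 347392) = (√3*(2*√97) + 422487)/((-242 + 1272) - 347392) = (2*√291 + 422487)/(1030 - 347392) = (422487 + 2*√291)/(-346362) = (422487 + 2*√291)*(-1/346362) = -140829/115454 - √291/173181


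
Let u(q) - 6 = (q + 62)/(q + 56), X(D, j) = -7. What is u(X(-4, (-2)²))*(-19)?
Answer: -6631/49 ≈ -135.33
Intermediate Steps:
u(q) = 6 + (62 + q)/(56 + q) (u(q) = 6 + (q + 62)/(q + 56) = 6 + (62 + q)/(56 + q))
u(X(-4, (-2)²))*(-19) = ((398 + 7*(-7))/(56 - 7))*(-19) = ((398 - 49)/49)*(-19) = ((1/49)*349)*(-19) = (349/49)*(-19) = -6631/49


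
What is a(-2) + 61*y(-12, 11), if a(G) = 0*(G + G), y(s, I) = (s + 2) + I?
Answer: 61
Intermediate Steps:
y(s, I) = 2 + I + s (y(s, I) = (2 + s) + I = 2 + I + s)
a(G) = 0 (a(G) = 0*(2*G) = 0)
a(-2) + 61*y(-12, 11) = 0 + 61*(2 + 11 - 12) = 0 + 61*1 = 0 + 61 = 61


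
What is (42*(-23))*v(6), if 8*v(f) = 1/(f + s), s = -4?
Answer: -483/8 ≈ -60.375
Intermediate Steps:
v(f) = 1/(8*(-4 + f)) (v(f) = 1/(8*(f - 4)) = 1/(8*(-4 + f)))
(42*(-23))*v(6) = (42*(-23))*(1/(8*(-4 + 6))) = -483/(4*2) = -966*1/16 = -483/8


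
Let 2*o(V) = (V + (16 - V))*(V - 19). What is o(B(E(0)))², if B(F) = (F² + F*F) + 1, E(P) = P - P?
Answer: 20736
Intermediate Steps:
E(P) = 0
B(F) = 1 + 2*F² (B(F) = (F² + F²) + 1 = 2*F² + 1 = 1 + 2*F²)
o(V) = -152 + 8*V (o(V) = ((V + (16 - V))*(V - 19))/2 = (16*(-19 + V))/2 = (-304 + 16*V)/2 = -152 + 8*V)
o(B(E(0)))² = (-152 + 8*(1 + 2*0²))² = (-152 + 8*(1 + 2*0))² = (-152 + 8*(1 + 0))² = (-152 + 8*1)² = (-152 + 8)² = (-144)² = 20736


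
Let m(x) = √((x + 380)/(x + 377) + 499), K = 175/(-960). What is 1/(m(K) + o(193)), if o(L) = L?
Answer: 13963357/2658752825 - 2*√654307643381/2658752825 ≈ 0.0046434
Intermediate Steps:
K = -35/192 (K = 175*(-1/960) = -35/192 ≈ -0.18229)
m(x) = √(499 + (380 + x)/(377 + x)) (m(x) = √((380 + x)/(377 + x) + 499) = √(499 + (380 + x)/(377 + x)))
1/(m(K) + o(193)) = 1/(√((188503 + 500*(-35/192))/(377 - 35/192)) + 193) = 1/(√((188503 - 4375/48)/(72349/192)) + 193) = 1/(√((192/72349)*(9043769/48)) + 193) = 1/(√(36175076/72349) + 193) = 1/(2*√654307643381/72349 + 193) = 1/(193 + 2*√654307643381/72349)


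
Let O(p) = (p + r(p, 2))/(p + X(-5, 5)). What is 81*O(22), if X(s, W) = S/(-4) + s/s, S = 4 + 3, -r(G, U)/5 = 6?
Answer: -2592/85 ≈ -30.494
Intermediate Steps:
r(G, U) = -30 (r(G, U) = -5*6 = -30)
S = 7
X(s, W) = -3/4 (X(s, W) = 7/(-4) + s/s = 7*(-1/4) + 1 = -7/4 + 1 = -3/4)
O(p) = (-30 + p)/(-3/4 + p) (O(p) = (p - 30)/(p - 3/4) = (-30 + p)/(-3/4 + p))
81*O(22) = 81*(4*(-30 + 22)/(-3 + 4*22)) = 81*(4*(-8)/(-3 + 88)) = 81*(4*(-8)/85) = 81*(4*(1/85)*(-8)) = 81*(-32/85) = -2592/85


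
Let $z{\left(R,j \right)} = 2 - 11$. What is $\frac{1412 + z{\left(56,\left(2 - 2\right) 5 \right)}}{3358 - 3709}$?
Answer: $- \frac{1403}{351} \approx -3.9972$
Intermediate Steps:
$z{\left(R,j \right)} = -9$ ($z{\left(R,j \right)} = 2 - 11 = -9$)
$\frac{1412 + z{\left(56,\left(2 - 2\right) 5 \right)}}{3358 - 3709} = \frac{1412 - 9}{3358 - 3709} = \frac{1403}{-351} = 1403 \left(- \frac{1}{351}\right) = - \frac{1403}{351}$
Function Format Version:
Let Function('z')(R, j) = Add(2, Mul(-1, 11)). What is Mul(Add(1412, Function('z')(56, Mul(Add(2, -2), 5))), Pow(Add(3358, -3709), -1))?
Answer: Rational(-1403, 351) ≈ -3.9972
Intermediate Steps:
Function('z')(R, j) = -9 (Function('z')(R, j) = Add(2, -11) = -9)
Mul(Add(1412, Function('z')(56, Mul(Add(2, -2), 5))), Pow(Add(3358, -3709), -1)) = Mul(Add(1412, -9), Pow(Add(3358, -3709), -1)) = Mul(1403, Pow(-351, -1)) = Mul(1403, Rational(-1, 351)) = Rational(-1403, 351)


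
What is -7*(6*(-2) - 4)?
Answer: 112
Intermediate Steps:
-7*(6*(-2) - 4) = -7*(-12 - 4) = -7*(-16) = 112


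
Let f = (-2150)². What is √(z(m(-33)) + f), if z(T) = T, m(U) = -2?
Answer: √4622498 ≈ 2150.0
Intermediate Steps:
f = 4622500
√(z(m(-33)) + f) = √(-2 + 4622500) = √4622498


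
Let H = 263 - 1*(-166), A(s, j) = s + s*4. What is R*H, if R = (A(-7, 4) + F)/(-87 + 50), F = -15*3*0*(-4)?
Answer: 15015/37 ≈ 405.81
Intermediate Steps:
A(s, j) = 5*s (A(s, j) = s + 4*s = 5*s)
H = 429 (H = 263 + 166 = 429)
F = 0 (F = -0*(-4) = -15*0 = 0)
R = 35/37 (R = (5*(-7) + 0)/(-87 + 50) = (-35 + 0)/(-37) = -35*(-1/37) = 35/37 ≈ 0.94595)
R*H = (35/37)*429 = 15015/37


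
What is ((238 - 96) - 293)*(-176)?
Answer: 26576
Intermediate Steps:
((238 - 96) - 293)*(-176) = (142 - 293)*(-176) = -151*(-176) = 26576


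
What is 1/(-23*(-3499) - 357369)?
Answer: -1/276892 ≈ -3.6115e-6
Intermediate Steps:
1/(-23*(-3499) - 357369) = 1/(80477 - 357369) = 1/(-276892) = -1/276892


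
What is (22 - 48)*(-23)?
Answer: 598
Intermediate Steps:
(22 - 48)*(-23) = -26*(-23) = 598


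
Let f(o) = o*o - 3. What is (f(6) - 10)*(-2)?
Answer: -46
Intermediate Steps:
f(o) = -3 + o² (f(o) = o² - 3 = -3 + o²)
(f(6) - 10)*(-2) = ((-3 + 6²) - 10)*(-2) = ((-3 + 36) - 10)*(-2) = (33 - 10)*(-2) = 23*(-2) = -46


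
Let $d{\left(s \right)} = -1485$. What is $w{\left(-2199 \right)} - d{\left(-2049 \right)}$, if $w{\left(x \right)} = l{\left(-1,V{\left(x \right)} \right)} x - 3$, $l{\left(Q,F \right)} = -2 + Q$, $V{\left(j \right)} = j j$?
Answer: $8079$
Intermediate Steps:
$V{\left(j \right)} = j^{2}$
$w{\left(x \right)} = -3 - 3 x$ ($w{\left(x \right)} = \left(-2 - 1\right) x - 3 = - 3 x - 3 = -3 - 3 x$)
$w{\left(-2199 \right)} - d{\left(-2049 \right)} = \left(-3 - -6597\right) - -1485 = \left(-3 + 6597\right) + 1485 = 6594 + 1485 = 8079$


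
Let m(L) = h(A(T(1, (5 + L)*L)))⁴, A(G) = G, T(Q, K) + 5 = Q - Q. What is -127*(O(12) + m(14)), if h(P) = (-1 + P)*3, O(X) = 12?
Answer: -13333476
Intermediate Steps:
T(Q, K) = -5 (T(Q, K) = -5 + (Q - Q) = -5 + 0 = -5)
h(P) = -3 + 3*P
m(L) = 104976 (m(L) = (-3 + 3*(-5))⁴ = (-3 - 15)⁴ = (-18)⁴ = 104976)
-127*(O(12) + m(14)) = -127*(12 + 104976) = -127*104988 = -13333476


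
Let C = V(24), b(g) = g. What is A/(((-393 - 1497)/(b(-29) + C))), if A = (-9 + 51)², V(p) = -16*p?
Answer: 5782/15 ≈ 385.47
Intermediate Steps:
C = -384 (C = -16*24 = -384)
A = 1764 (A = 42² = 1764)
A/(((-393 - 1497)/(b(-29) + C))) = 1764/(((-393 - 1497)/(-29 - 384))) = 1764/((-1890/(-413))) = 1764/((-1890*(-1/413))) = 1764/(270/59) = 1764*(59/270) = 5782/15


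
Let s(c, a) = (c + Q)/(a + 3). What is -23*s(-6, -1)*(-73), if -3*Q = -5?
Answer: -21827/6 ≈ -3637.8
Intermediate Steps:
Q = 5/3 (Q = -⅓*(-5) = 5/3 ≈ 1.6667)
s(c, a) = (5/3 + c)/(3 + a) (s(c, a) = (c + 5/3)/(a + 3) = (5/3 + c)/(3 + a))
-23*s(-6, -1)*(-73) = -23*(5/3 - 6)/(3 - 1)*(-73) = -23*(-13)/(2*3)*(-73) = -23*(-13/6)*(-73) = (299/6)*(-73) = -21827/6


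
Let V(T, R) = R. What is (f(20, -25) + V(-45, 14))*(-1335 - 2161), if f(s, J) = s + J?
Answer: -31464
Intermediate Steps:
f(s, J) = J + s
(f(20, -25) + V(-45, 14))*(-1335 - 2161) = ((-25 + 20) + 14)*(-1335 - 2161) = (-5 + 14)*(-3496) = 9*(-3496) = -31464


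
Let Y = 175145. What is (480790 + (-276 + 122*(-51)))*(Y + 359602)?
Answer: 253626224124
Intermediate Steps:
(480790 + (-276 + 122*(-51)))*(Y + 359602) = (480790 + (-276 + 122*(-51)))*(175145 + 359602) = (480790 + (-276 - 6222))*534747 = (480790 - 6498)*534747 = 474292*534747 = 253626224124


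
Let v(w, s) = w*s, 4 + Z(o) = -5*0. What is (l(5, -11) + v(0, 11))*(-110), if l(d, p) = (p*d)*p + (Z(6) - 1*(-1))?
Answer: -66220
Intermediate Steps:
Z(o) = -4 (Z(o) = -4 - 5*0 = -4 + 0 = -4)
v(w, s) = s*w
l(d, p) = -3 + d*p² (l(d, p) = (p*d)*p + (-4 - 1*(-1)) = (d*p)*p + (-4 + 1) = d*p² - 3 = -3 + d*p²)
(l(5, -11) + v(0, 11))*(-110) = ((-3 + 5*(-11)²) + 11*0)*(-110) = ((-3 + 5*121) + 0)*(-110) = ((-3 + 605) + 0)*(-110) = (602 + 0)*(-110) = 602*(-110) = -66220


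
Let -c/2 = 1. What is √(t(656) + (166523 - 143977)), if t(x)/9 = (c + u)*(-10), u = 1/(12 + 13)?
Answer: 2*√142015/5 ≈ 150.74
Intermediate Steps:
c = -2 (c = -2*1 = -2)
u = 1/25 ≈ 0.040000
t(x) = 882/5 (t(x) = 9*((-2 + 1/25)*(-10)) = 9*(-49/25*(-10)) = 9*(98/5) = 882/5)
√(t(656) + (166523 - 143977)) = √(882/5 + (166523 - 143977)) = √(882/5 + 22546) = √(113612/5) = 2*√142015/5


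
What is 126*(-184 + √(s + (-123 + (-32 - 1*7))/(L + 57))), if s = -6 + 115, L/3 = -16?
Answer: -23184 + 126*√91 ≈ -21982.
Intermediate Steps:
L = -48 (L = 3*(-16) = -48)
s = 109
126*(-184 + √(s + (-123 + (-32 - 1*7))/(L + 57))) = 126*(-184 + √(109 + (-123 + (-32 - 1*7))/(-48 + 57))) = 126*(-184 + √(109 + (-123 + (-32 - 7))/9)) = 126*(-184 + √(109 + (-123 - 39)*(⅑))) = 126*(-184 + √(109 - 162*⅑)) = 126*(-184 + √(109 - 18)) = 126*(-184 + √91) = -23184 + 126*√91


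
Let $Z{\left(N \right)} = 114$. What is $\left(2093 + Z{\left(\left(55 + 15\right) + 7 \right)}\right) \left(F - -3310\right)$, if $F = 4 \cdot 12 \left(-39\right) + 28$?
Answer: $3235462$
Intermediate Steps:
$F = -1844$ ($F = 48 \left(-39\right) + 28 = -1872 + 28 = -1844$)
$\left(2093 + Z{\left(\left(55 + 15\right) + 7 \right)}\right) \left(F - -3310\right) = \left(2093 + 114\right) \left(-1844 - -3310\right) = 2207 \left(-1844 + \left(-83 + 3393\right)\right) = 2207 \left(-1844 + 3310\right) = 2207 \cdot 1466 = 3235462$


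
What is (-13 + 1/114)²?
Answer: 2193361/12996 ≈ 168.77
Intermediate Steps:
(-13 + 1/114)² = (-1481/114)² = 2193361/12996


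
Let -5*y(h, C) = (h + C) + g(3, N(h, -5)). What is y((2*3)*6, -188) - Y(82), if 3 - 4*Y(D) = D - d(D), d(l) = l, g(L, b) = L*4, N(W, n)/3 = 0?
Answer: 109/4 ≈ 27.250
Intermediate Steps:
N(W, n) = 0 (N(W, n) = 3*0 = 0)
g(L, b) = 4*L
Y(D) = 3/4 (Y(D) = 3/4 - (D - D)/4 = 3/4 - 1/4*0 = 3/4 + 0 = 3/4)
y(h, C) = -12/5 - C/5 - h/5 (y(h, C) = -((h + C) + 4*3)/5 = -((C + h) + 12)/5 = -(12 + C + h)/5 = -12/5 - C/5 - h/5)
y((2*3)*6, -188) - Y(82) = (-12/5 - 1/5*(-188) - 2*3*6/5) - 1*3/4 = (-12/5 + 188/5 - 6*6/5) - 3/4 = (-12/5 + 188/5 - 1/5*36) - 3/4 = (-12/5 + 188/5 - 36/5) - 3/4 = 28 - 3/4 = 109/4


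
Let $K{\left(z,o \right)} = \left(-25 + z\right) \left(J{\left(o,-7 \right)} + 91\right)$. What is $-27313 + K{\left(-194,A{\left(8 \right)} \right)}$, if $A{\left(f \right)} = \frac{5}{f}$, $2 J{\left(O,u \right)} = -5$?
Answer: $- \frac{93389}{2} \approx -46695.0$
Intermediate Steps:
$J{\left(O,u \right)} = - \frac{5}{2}$ ($J{\left(O,u \right)} = \frac{1}{2} \left(-5\right) = - \frac{5}{2}$)
$K{\left(z,o \right)} = - \frac{4425}{2} + \frac{177 z}{2}$ ($K{\left(z,o \right)} = \left(-25 + z\right) \left(- \frac{5}{2} + 91\right) = \left(-25 + z\right) \frac{177}{2} = - \frac{4425}{2} + \frac{177 z}{2}$)
$-27313 + K{\left(-194,A{\left(8 \right)} \right)} = -27313 + \left(- \frac{4425}{2} + \frac{177}{2} \left(-194\right)\right) = -27313 - \frac{38763}{2} = - \frac{93389}{2}$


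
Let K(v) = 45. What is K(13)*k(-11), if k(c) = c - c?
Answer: 0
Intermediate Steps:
k(c) = 0
K(13)*k(-11) = 45*0 = 0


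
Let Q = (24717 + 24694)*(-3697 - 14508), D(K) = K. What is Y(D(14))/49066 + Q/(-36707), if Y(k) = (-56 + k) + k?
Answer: 2006191057547/81866621 ≈ 24506.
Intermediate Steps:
Y(k) = -56 + 2*k
Q = -899527255 (Q = 49411*(-18205) = -899527255)
Y(D(14))/49066 + Q/(-36707) = (-56 + 2*14)/49066 - 899527255/(-36707) = (-56 + 28)*(1/49066) - 899527255*(-1/36707) = -28*1/49066 + 81775205/3337 = -14/24533 + 81775205/3337 = 2006191057547/81866621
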